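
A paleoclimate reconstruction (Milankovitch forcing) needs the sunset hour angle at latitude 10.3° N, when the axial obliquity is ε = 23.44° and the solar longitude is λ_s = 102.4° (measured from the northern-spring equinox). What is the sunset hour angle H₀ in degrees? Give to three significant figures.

Solar declination: sin δ = sin ε · sin λ_s = sin 23.44° × sin 102.4° = 0.38851, so δ = +22.862°.
cos H₀ = −tan φ · tan δ = −tan(+10.3°) × tan(+22.862°) = -0.0766, so H₀ = 1.6475 rad = 94.39°.

H₀ = 94.4°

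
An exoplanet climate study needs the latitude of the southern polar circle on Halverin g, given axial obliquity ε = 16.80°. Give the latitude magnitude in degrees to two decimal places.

73.20°

The polar circle is the lowest latitude that experiences at least one full rotation of continuous darkness at the northern-summer solstice; it lies at |φ| = 90° − ε = 90° − 16.80° = 73.20°.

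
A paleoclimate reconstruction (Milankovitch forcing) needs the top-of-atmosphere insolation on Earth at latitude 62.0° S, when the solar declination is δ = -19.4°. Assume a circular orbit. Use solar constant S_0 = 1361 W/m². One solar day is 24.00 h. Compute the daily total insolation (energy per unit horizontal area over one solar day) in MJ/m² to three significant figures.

cos h₀ = −tan(-62.0°) tan(-19.400°) = -0.6623, h₀ = 2.2947 rad.
Bracket: h₀ sin ϕ sin δ + cos ϕ cos δ sin h₀ = 2.2947×-0.88295×-0.33216 + 0.46947×0.94322×0.74923 = 0.672991 + 0.331769 = 1.004760.
Q̄ = (S_0/π) × [bracket] = (1361/π) × 1.004760 = 435.28 W/m².
Daily total = Q̄ × 24.00 h × 3600 s/h = 435.28 × 24.00 × 3600 / 10⁶ = 37.61 MJ/m².

37.6 MJ/m²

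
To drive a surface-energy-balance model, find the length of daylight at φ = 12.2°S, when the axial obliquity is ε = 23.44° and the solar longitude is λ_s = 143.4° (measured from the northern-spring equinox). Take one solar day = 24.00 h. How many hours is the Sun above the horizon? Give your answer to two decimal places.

11.60 h

Solar declination: sin δ = sin ε · sin λ_s = sin 23.44° × sin 143.4° = 0.23717, so δ = +13.720°.
cos H₀ = −tan φ · tan δ = −tan(-12.2°) × tan(+13.720°) = 0.0528, so H₀ = 1.5180 rad = 86.97°.
Daylight = 2H₀/(2π) × 24.00 h = (1.5180/π) × 24.00 = 11.60 h.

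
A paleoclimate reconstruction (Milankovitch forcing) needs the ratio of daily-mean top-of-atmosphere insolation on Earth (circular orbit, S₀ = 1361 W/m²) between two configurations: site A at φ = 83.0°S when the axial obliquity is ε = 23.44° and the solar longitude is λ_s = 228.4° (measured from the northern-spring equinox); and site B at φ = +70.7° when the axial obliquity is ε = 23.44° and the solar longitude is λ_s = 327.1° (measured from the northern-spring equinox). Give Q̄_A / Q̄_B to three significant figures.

— Configuration A (φ=-83.0°):
Solar declination: sin δ = sin ε · sin λ_s = sin 23.44° × sin 228.4° = -0.29747, so δ = -17.305°.
cos H₀ = −tan(-83.0°) tan(-17.305°) = -2.5375 ≤ −1 ⇒ polar day, H₀ = π.
Bracket: H₀ sin φ sin δ + cos φ cos δ sin H₀ = 3.1416×-0.99255×-0.29747 + 0.12187×0.95473×0.00000 = 0.927569 + 0.000000 = 0.927569.
Q̄ = (S₀/π) × [bracket] = (1361/π) × 0.927569 = 401.84 W/m².
— Configuration B (φ=+70.7°):
Solar declination: sin δ = sin ε · sin λ_s = sin 23.44° × sin 327.1° = -0.21607, so δ = -12.478°.
cos H₀ = −tan(+70.7°) tan(-12.478°) = 0.6319, H₀ = 0.8868 rad.
Bracket: H₀ sin φ sin δ + cos φ cos δ sin H₀ = 0.8868×0.94380×-0.21607 + 0.33051×0.97638×0.77503 = -0.180842 + 0.250105 = 0.069263.
Q̄ = (S₀/π) × [bracket] = (1361/π) × 0.069263 = 30.006 W/m².
Ratio Q̄_A / Q̄_B = 401.84 / 30.006 = 13.39.

Q̄_A / Q̄_B ≈ 13.4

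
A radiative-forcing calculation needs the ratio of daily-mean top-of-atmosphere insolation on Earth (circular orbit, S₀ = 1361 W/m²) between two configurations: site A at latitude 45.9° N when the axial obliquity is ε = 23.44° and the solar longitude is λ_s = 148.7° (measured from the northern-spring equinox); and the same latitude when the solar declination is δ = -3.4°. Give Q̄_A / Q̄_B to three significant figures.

Q̄_A / Q̄_B ≈ 1.48

— Configuration A (φ=+45.9°):
Solar declination: sin δ = sin ε · sin λ_s = sin 23.44° × sin 148.7° = 0.20666, so δ = +11.927°.
cos H₀ = −tan(+45.9°) tan(+11.927°) = -0.2180, H₀ = 1.7905 rad.
Bracket: H₀ sin φ sin δ + cos φ cos δ sin H₀ = 1.7905×0.71813×0.20666 + 0.69591×0.97841×0.97596 = 0.265726 + 0.664517 = 0.930243.
Q̄ = (S₀/π) × [bracket] = (1361/π) × 0.930243 = 403.00 W/m².
— Configuration B (φ=+45.9°):
cos H₀ = −tan(+45.9°) tan(-3.400°) = 0.0613, H₀ = 1.5095 rad.
Bracket: H₀ sin φ sin δ + cos φ cos δ sin H₀ = 1.5095×0.71813×-0.05931 + 0.69591×0.99824×0.99812 = -0.064293 + 0.693379 = 0.629086.
Q̄ = (S₀/π) × [bracket] = (1361/π) × 0.629086 = 272.53 W/m².
Ratio Q̄_A / Q̄_B = 403.00 / 272.53 = 1.479.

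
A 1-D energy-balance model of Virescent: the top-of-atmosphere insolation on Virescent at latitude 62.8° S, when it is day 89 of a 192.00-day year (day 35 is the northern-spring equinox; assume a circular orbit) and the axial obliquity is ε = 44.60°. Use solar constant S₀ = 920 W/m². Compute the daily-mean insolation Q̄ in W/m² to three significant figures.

Solar longitude: λ_s = 360° × (89 − 35)/192.00 = 101.250°.
sin δ = sin 44.60° × sin 101.250° = 0.68866, so δ = +43.524°.
cos H₀ = −tan(-62.8°) tan(+43.524°) = 1.8481 ≥ 1 ⇒ polar night, H₀ = 0 and Q̄ = 0.

Q̄ ≈ 0.00 W/m²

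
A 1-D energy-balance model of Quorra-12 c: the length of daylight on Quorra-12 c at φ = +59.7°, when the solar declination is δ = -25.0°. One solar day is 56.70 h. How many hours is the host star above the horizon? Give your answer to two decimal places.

cos H₀ = −tan φ · tan δ = −tan(+59.7°) × tan(-25.000°) = 0.7980, so H₀ = 0.6468 rad = 37.06°.
Daylight = 2H₀/(2π) × 56.70 h = (0.6468/π) × 56.70 = 11.67 h.

11.67 h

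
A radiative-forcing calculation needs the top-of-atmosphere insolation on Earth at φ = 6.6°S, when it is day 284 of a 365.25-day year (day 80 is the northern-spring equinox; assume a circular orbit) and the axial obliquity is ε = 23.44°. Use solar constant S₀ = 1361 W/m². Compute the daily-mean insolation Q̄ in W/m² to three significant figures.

Q̄ ≈ 437 W/m²

Solar longitude: λ_s = 360° × (284 − 80)/365.25 = 201.068°.
sin δ = sin 23.44° × sin 201.068° = -0.14299, so δ = -8.221°.
cos H₀ = −tan(-6.6°) tan(-8.221°) = -0.0167, H₀ = 1.5875 rad.
Bracket: H₀ sin φ sin δ + cos φ cos δ sin H₀ = 1.5875×-0.11494×-0.14299 + 0.99337×0.98972×0.99986 = 0.026091 + 0.983021 = 1.009112.
Q̄ = (S₀/π) × [bracket] = (1361/π) × 1.009112 = 437.2 W/m².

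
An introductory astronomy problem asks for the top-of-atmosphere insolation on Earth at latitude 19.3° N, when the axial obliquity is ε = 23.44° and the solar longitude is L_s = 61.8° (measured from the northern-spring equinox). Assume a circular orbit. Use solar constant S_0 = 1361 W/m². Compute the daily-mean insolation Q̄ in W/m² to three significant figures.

Solar declination: sin δ = sin ε · sin L_s = sin 23.44° × sin 61.8° = 0.35057, so δ = +20.522°.
cos h₀ = −tan(+19.3°) tan(+20.522°) = -0.1311, h₀ = 1.7023 rad.
Bracket: h₀ sin ϕ sin δ + cos ϕ cos δ sin h₀ = 1.7023×0.33051×0.35057 + 0.94380×0.93654×0.99137 = 0.197240 + 0.876278 = 1.073518.
Q̄ = (S_0/π) × [bracket] = (1361/π) × 1.073518 = 465.1 W/m².

Q̄ ≈ 465 W/m²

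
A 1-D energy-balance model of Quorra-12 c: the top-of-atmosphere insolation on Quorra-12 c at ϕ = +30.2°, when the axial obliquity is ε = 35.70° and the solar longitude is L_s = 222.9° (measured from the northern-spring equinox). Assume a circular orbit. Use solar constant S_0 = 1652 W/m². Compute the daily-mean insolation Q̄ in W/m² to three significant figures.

Q̄ ≈ 265 W/m²

Solar declination: sin δ = sin ε · sin L_s = sin 35.70° × sin 222.9° = -0.39723, so δ = -23.405°.
cos h₀ = −tan(+30.2°) tan(-23.405°) = 0.2519, h₀ = 1.3161 rad.
Bracket: h₀ sin ϕ sin δ + cos ϕ cos δ sin h₀ = 1.3161×0.50302×-0.39723 + 0.86427×0.91772×0.96775 = -0.262976 + 0.767579 = 0.504603.
Q̄ = (S_0/π) × [bracket] = (1652/π) × 0.504603 = 265.3 W/m².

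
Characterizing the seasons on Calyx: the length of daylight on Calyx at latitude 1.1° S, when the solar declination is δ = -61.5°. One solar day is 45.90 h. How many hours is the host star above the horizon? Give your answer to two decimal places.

23.47 h

cos h₀ = −tan ϕ · tan δ = −tan(-1.1°) × tan(-61.500°) = -0.0354, so h₀ = 1.6062 rad = 92.03°.
Daylight = 2h₀/(2π) × 45.90 h = (1.6062/π) × 45.90 = 23.47 h.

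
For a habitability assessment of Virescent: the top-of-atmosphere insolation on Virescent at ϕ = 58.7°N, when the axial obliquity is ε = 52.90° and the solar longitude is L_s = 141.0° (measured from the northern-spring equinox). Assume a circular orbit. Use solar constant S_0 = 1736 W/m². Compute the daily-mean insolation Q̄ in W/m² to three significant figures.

Q̄ ≈ 747 W/m²

Solar declination: sin δ = sin ε · sin L_s = sin 52.90° × sin 141.0° = 0.50194, so δ = +30.128°.
cos h₀ = −tan(+58.7°) tan(+30.128°) = -0.9545, h₀ = 2.8387 rad.
Bracket: h₀ sin ϕ sin δ + cos ϕ cos δ sin h₀ = 2.8387×0.85446×0.50194 + 0.51952×0.86490×0.29826 = 1.217483 + 0.134018 = 1.351501.
Q̄ = (S_0/π) × [bracket] = (1736/π) × 1.351501 = 746.8 W/m².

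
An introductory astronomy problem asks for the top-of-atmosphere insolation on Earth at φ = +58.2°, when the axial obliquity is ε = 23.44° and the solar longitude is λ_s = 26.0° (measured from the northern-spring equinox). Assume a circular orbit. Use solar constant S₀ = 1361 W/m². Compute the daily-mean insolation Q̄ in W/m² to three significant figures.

Q̄ ≈ 335 W/m²

Solar declination: sin δ = sin ε · sin λ_s = sin 23.44° × sin 26.0° = 0.17438, so δ = +10.043°.
cos H₀ = −tan(+58.2°) tan(+10.043°) = -0.2856, H₀ = 1.8605 rad.
Bracket: H₀ sin φ sin δ + cos φ cos δ sin H₀ = 1.8605×0.84989×0.17438 + 0.52696×0.98468×0.95834 = 0.275733 + 0.497270 = 0.773003.
Q̄ = (S₀/π) × [bracket] = (1361/π) × 0.773003 = 334.9 W/m².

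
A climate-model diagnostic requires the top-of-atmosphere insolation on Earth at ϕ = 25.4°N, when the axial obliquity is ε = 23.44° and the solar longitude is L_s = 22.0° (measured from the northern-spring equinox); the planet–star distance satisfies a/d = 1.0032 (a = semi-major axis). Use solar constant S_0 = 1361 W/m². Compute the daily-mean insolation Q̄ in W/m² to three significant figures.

Solar declination: sin δ = sin ε · sin L_s = sin 23.44° × sin 22.0° = 0.14901, so δ = +8.570°.
cos h₀ = −tan(+25.4°) tan(+8.570°) = -0.0716, h₀ = 1.6424 rad.
Bracket: h₀ sin ϕ sin δ + cos ϕ cos δ sin h₀ = 1.6424×0.42894×0.14901 + 0.90334×0.98884×0.99744 = 0.104976 + 0.890972 = 0.995948.
Inverse-square distance factor (a/d)² = 1.0032² = 1.006410.
Q̄ = (S_0/π) × 1.006410 × [bracket] = (1361/π) × 1.006410 × 0.995948 = 434.2 W/m².

Q̄ ≈ 434 W/m²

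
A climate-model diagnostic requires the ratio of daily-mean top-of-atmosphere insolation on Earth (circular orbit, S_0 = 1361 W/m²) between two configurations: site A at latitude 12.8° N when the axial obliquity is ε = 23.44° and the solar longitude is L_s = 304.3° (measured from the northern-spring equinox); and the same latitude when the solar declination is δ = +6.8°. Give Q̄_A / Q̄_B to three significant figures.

— Configuration A (ϕ=+12.8°):
Solar declination: sin δ = sin ε · sin L_s = sin 23.44° × sin 304.3° = -0.32861, so δ = -19.185°.
cos h₀ = −tan(+12.8°) tan(-19.185°) = 0.0790, h₀ = 1.4917 rad.
Bracket: h₀ sin ϕ sin δ + cos ϕ cos δ sin h₀ = 1.4917×0.22155×-0.32861 + 0.97515×0.94446×0.99687 = -0.108601 + 0.918107 = 0.809506.
Q̄ = (S_0/π) × [bracket] = (1361/π) × 0.809506 = 350.69 W/m².
— Configuration B (ϕ=+12.8°):
cos h₀ = −tan(+12.8°) tan(+6.800°) = -0.0271, h₀ = 1.5979 rad.
Bracket: h₀ sin ϕ sin δ + cos ϕ cos δ sin h₀ = 1.5979×0.22155×0.11840 + 0.97515×0.99297×0.99963 = 0.041915 + 0.967936 = 1.009851.
Q̄ = (S_0/π) × [bracket] = (1361/π) × 1.009851 = 437.49 W/m².
Ratio Q̄_A / Q̄_B = 350.69 / 437.49 = 0.8016.

Q̄_A / Q̄_B ≈ 0.802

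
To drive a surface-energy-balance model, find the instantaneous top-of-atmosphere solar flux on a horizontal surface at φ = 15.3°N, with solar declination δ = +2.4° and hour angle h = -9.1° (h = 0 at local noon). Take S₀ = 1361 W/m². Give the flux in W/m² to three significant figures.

1.31e+03 W/m²

cos θ_z = sin φ sin δ + cos φ cos δ cos h = 0.011050 + 0.951582 = 0.962632.
Flux = S₀ · cos θ_z = 1361 × 0.962632 = 1310 W/m².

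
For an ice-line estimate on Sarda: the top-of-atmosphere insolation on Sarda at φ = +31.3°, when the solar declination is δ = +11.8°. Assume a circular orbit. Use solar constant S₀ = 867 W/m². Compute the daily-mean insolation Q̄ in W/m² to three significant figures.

cos H₀ = −tan(+31.3°) tan(+11.800°) = -0.1270, H₀ = 1.6982 rad.
Bracket: H₀ sin φ sin δ + cos φ cos δ sin H₀ = 1.6982×0.51952×0.20450 + 0.85446×0.97887×0.99190 = 0.180420 + 0.829630 = 1.010050.
Q̄ = (S₀/π) × [bracket] = (867/π) × 1.010050 = 278.7 W/m².

Q̄ ≈ 279 W/m²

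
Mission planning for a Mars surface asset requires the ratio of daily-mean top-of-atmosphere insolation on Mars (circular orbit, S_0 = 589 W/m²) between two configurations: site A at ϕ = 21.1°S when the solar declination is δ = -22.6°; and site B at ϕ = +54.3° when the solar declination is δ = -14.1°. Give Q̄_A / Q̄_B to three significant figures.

— Configuration A (ϕ=-21.1°):
cos h₀ = −tan(-21.1°) tan(-22.600°) = -0.1606, h₀ = 1.7321 rad.
Bracket: h₀ sin ϕ sin δ + cos ϕ cos δ sin h₀ = 1.7321×-0.36000×-0.38430 + 0.93295×0.92321×0.98702 = 0.239633 + 0.850129 = 1.089762.
Q̄ = (S_0/π) × [bracket] = (589/π) × 1.089762 = 204.31 W/m².
— Configuration B (ϕ=+54.3°):
cos h₀ = −tan(+54.3°) tan(-14.100°) = 0.3496, h₀ = 1.2137 rad.
Bracket: h₀ sin ϕ sin δ + cos ϕ cos δ sin h₀ = 1.2137×0.81208×-0.24362 + 0.58354×0.96987×0.93691 = -0.240117 + 0.530252 = 0.290135.
Q̄ = (S_0/π) × [bracket] = (589/π) × 0.290135 = 54.396 W/m².
Ratio Q̄_A / Q̄_B = 204.31 / 54.396 = 3.756.

Q̄_A / Q̄_B ≈ 3.76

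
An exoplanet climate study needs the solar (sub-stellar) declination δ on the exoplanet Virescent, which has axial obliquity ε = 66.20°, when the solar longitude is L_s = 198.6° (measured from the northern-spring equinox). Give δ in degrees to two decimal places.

sin δ = sin ε · sin L_s = sin 66.20° × sin 198.6° = -0.291835.
δ = arcsin(-0.291835) = -16.97°.

δ = -16.97°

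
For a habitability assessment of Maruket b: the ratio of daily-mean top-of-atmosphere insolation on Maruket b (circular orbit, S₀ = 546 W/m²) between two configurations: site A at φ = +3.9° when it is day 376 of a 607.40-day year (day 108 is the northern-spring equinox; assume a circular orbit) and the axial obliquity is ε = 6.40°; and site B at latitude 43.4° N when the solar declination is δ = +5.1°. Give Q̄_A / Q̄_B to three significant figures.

Q̄_A / Q̄_B ≈ 1.22

— Configuration A (φ=+3.9°):
Solar longitude: λ_s = 360° × (376 − 108)/607.40 = 158.841°.
sin δ = sin 6.40° × sin 158.841° = 0.04024, so δ = +2.306°.
cos H₀ = −tan(+3.9°) tan(+2.306°) = -0.0027, H₀ = 1.5735 rad.
Bracket: H₀ sin φ sin δ + cos φ cos δ sin H₀ = 1.5735×0.06802×0.04024 + 0.99768×0.99919×1.00000 = 0.004307 + 0.996872 = 1.001179.
Q̄ = (S₀/π) × [bracket] = (546/π) × 1.001179 = 174.00 W/m².
— Configuration B (φ=+43.4°):
cos H₀ = −tan(+43.4°) tan(+5.100°) = -0.0844, H₀ = 1.6553 rad.
Bracket: H₀ sin φ sin δ + cos φ cos δ sin H₀ = 1.6553×0.68709×0.08889 + 0.72657×0.99604×0.99643 = 0.101098 + 0.721109 = 0.822207.
Q̄ = (S₀/π) × [bracket] = (546/π) × 0.822207 = 142.90 W/m².
Ratio Q̄_A / Q̄_B = 174.00 / 142.90 = 1.218.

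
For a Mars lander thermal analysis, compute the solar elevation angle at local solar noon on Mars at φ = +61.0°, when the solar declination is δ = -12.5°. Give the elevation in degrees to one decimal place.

16.5°

At local noon the hour angle is zero, so the zenith angle equals |φ − δ| = |+61.0° − (-12.500°)| = 73.500°.
Elevation = 90° − 73.500° = 16.5°.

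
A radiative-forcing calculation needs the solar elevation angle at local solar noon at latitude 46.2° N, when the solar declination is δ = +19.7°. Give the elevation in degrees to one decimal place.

63.5°

At local noon the hour angle is zero, so the zenith angle equals |ϕ − δ| = |+46.2° − (+19.700°)| = 26.500°.
Elevation = 90° − 26.500° = 63.5°.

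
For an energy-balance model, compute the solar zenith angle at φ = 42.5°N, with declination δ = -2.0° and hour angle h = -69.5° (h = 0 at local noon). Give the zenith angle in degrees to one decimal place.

θ_z = 76.4°

cos θ_z = sin φ sin δ + cos φ cos δ cos h = -0.023578 + 0.258043 = 0.234465.
θ_z = arccos(0.234465) = 76.4°.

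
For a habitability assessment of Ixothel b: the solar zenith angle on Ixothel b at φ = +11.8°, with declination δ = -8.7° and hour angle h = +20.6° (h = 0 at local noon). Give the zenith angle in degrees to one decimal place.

cos θ_z = sin φ sin δ + cos φ cos δ cos h = -0.030932 + 0.905735 = 0.874803.
θ_z = arccos(0.874803) = 29.0°.

θ_z = 29.0°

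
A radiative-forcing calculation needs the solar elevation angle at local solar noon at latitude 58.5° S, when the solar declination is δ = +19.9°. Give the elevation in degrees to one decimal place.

At local noon the hour angle is zero, so the zenith angle equals |ϕ − δ| = |-58.5° − (+19.900°)| = 78.400°.
Elevation = 90° − 78.400° = 11.6°.

11.6°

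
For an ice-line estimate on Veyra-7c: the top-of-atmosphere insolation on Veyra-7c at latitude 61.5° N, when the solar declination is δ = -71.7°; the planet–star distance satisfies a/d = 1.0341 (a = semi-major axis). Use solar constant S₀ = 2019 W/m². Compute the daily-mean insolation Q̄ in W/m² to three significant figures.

Q̄ ≈ 0.00 W/m²

cos H₀ = −tan(+61.5°) tan(-71.700°) = 5.5690 ≥ 1 ⇒ polar night, H₀ = 0 and Q̄ = 0.
Inverse-square distance factor (a/d)² = 1.0341² = 1.069363.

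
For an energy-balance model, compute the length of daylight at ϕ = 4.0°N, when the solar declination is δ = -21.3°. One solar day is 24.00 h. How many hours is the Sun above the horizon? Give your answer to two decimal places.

cos h₀ = −tan ϕ · tan δ = −tan(+4.0°) × tan(-21.300°) = 0.0273, so h₀ = 1.5435 rad = 88.44°.
Daylight = 2h₀/(2π) × 24.00 h = (1.5435/π) × 24.00 = 11.79 h.

11.79 h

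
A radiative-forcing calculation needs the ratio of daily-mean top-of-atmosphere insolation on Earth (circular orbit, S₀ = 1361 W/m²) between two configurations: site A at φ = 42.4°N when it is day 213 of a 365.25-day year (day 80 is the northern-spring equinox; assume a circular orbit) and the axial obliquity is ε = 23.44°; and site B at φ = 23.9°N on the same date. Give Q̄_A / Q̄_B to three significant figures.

— Configuration A (φ=+42.4°):
Solar longitude: λ_s = 360° × (213 − 80)/365.25 = 131.088°.
sin δ = sin 23.44° × sin 131.088° = 0.29981, so δ = +17.446°.
cos H₀ = −tan(+42.4°) tan(+17.446°) = -0.2870, H₀ = 1.8619 rad.
Bracket: H₀ sin φ sin δ + cos φ cos δ sin H₀ = 1.8619×0.67430×0.29981 + 0.73846×0.95400×0.95794 = 0.376405 + 0.674860 = 1.051265.
Q̄ = (S₀/π) × [bracket] = (1361/π) × 1.051265 = 455.43 W/m².
— Configuration B (φ=+23.9°):
cos H₀ = −tan(+23.9°) tan(+17.446°) = -0.1393, H₀ = 1.7105 rad.
Bracket: H₀ sin φ sin δ + cos φ cos δ sin H₀ = 1.7105×0.40514×0.29981 + 0.91425×0.95400×0.99026 = 0.207766 + 0.863699 = 1.071465.
Q̄ = (S₀/π) × [bracket] = (1361/π) × 1.071465 = 464.18 W/m².
Ratio Q̄_A / Q̄_B = 455.43 / 464.18 = 0.9811.

Q̄_A / Q̄_B ≈ 0.981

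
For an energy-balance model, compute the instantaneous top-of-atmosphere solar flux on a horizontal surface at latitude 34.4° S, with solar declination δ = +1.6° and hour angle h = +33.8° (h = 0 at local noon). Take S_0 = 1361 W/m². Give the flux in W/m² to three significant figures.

911 W/m²

cos θ_z = sin ϕ sin δ + cos ϕ cos δ cos h = -0.015775 + 0.685389 = 0.669614.
Flux = S_0 · cos θ_z = 1361 × 0.669614 = 911.3 W/m².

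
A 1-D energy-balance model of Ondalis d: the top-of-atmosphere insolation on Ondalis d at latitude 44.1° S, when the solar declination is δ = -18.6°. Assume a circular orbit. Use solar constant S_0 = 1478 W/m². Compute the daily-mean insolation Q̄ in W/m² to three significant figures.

Q̄ ≈ 501 W/m²

cos h₀ = −tan(-44.1°) tan(-18.600°) = -0.3261, h₀ = 1.9030 rad.
Bracket: h₀ sin ϕ sin δ + cos ϕ cos δ sin h₀ = 1.9030×-0.69591×-0.31896 + 0.71813×0.94777×0.94533 = 0.422404 + 0.643412 = 1.065816.
Q̄ = (S_0/π) × [bracket] = (1478/π) × 1.065816 = 501.4 W/m².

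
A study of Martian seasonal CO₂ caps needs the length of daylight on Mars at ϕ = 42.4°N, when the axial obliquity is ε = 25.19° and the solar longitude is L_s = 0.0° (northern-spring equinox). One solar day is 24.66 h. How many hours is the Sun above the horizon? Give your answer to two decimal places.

Solar declination: sin δ = sin ε · sin L_s = sin 25.19° × sin 0.0° = 0.00000, so δ = +0.000°.
cos h₀ = −tan ϕ · tan δ = −tan(+42.4°) × tan(+0.000°) = -0.0000, so h₀ = 1.5708 rad = 90.00°.
Daylight = 2h₀/(2π) × 24.66 h = (1.5708/π) × 24.66 = 12.33 h.

12.33 h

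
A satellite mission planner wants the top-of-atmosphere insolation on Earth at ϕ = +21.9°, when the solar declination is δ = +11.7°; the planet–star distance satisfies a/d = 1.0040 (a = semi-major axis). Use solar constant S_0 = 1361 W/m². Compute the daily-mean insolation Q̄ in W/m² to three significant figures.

cos h₀ = −tan(+21.9°) tan(+11.700°) = -0.0832, h₀ = 1.6541 rad.
Bracket: h₀ sin ϕ sin δ + cos ϕ cos δ sin h₀ = 1.6541×0.37299×0.20279 + 0.92784×0.97922×0.99653 = 0.125114 + 0.905407 = 1.030521.
Inverse-square distance factor (a/d)² = 1.0040² = 1.008016.
Q̄ = (S_0/π) × 1.008016 × [bracket] = (1361/π) × 1.008016 × 1.030521 = 450.0 W/m².

Q̄ ≈ 450 W/m²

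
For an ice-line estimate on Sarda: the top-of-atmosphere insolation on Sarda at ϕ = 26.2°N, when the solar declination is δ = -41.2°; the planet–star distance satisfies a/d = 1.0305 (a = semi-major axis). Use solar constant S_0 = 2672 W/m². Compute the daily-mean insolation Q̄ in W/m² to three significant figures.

Q̄ ≈ 255 W/m²

cos h₀ = −tan(+26.2°) tan(-41.200°) = 0.4308, h₀ = 1.1255 rad.
Bracket: h₀ sin ϕ sin δ + cos ϕ cos δ sin h₀ = 1.1255×0.44151×-0.65869 + 0.89726×0.75241×0.90246 = -0.327316 + 0.609257 = 0.281941.
Inverse-square distance factor (a/d)² = 1.0305² = 1.061930.
Q̄ = (S_0/π) × 1.061930 × [bracket] = (2672/π) × 1.061930 × 0.281941 = 254.6 W/m².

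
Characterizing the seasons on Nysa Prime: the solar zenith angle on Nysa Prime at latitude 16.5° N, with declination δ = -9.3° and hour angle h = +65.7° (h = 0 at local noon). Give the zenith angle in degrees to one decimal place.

θ_z = 69.9°

cos θ_z = sin φ sin δ + cos φ cos δ cos h = -0.045898 + 0.389382 = 0.343484.
θ_z = arccos(0.343484) = 69.9°.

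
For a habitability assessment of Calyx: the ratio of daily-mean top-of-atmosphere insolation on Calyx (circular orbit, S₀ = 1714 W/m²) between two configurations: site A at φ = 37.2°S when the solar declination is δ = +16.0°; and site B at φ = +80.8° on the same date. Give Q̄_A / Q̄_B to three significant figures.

— Configuration A (φ=-37.2°):
cos H₀ = −tan(-37.2°) tan(+16.000°) = 0.2177, H₀ = 1.3514 rad.
Bracket: H₀ sin φ sin δ + cos φ cos δ sin H₀ = 1.3514×-0.60460×0.27564 + 0.79653×0.96126×0.97603 = -0.225213 + 0.747319 = 0.522106.
Q̄ = (S₀/π) × [bracket] = (1714/π) × 0.522106 = 284.85 W/m².
— Configuration B (φ=+80.8°):
cos H₀ = −tan(+80.8°) tan(+16.000°) = -1.7704 ≤ −1 ⇒ polar day, H₀ = π.
Bracket: H₀ sin φ sin δ + cos φ cos δ sin H₀ = 3.1416×0.98714×0.27564 + 0.15988×0.96126×0.00000 = 0.854814 + 0.000000 = 0.854814.
Q̄ = (S₀/π) × [bracket] = (1714/π) × 0.854814 = 466.37 W/m².
Ratio Q̄_A / Q̄_B = 284.85 / 466.37 = 0.6108.

Q̄_A / Q̄_B ≈ 0.611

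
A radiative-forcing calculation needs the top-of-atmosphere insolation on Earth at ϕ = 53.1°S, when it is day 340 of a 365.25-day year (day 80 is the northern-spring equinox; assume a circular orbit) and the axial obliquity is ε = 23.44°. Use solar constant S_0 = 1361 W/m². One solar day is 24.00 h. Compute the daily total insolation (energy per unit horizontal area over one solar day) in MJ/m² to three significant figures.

Solar longitude: L_s = 360° × (340 − 80)/365.25 = 256.263°.
sin δ = sin 23.44° × sin 256.263° = -0.38641, so δ = -22.731°.
cos h₀ = −tan(-53.1°) tan(-22.731°) = -0.5580, h₀ = 2.1628 rad.
Bracket: h₀ sin ϕ sin δ + cos ϕ cos δ sin h₀ = 2.1628×-0.79968×-0.38641 + 0.60042×0.92233×0.82985 = 0.668315 + 0.459559 = 1.127874.
Q̄ = (S_0/π) × [bracket] = (1361/π) × 1.127874 = 488.62 W/m².
Daily total = Q̄ × 24.00 h × 3600 s/h = 488.62 × 24.00 × 3600 / 10⁶ = 42.22 MJ/m².

42.2 MJ/m²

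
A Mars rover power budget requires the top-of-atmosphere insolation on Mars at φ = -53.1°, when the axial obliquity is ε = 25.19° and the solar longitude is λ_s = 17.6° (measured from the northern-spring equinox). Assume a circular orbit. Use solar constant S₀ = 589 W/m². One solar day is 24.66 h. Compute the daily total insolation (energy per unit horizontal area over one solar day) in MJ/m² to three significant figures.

7.37 MJ/m²

Solar declination: sin δ = sin ε · sin λ_s = sin 25.19° × sin 17.6° = 0.12870, so δ = +7.394°.
cos H₀ = −tan(-53.1°) tan(+7.394°) = 0.1728, H₀ = 1.3971 rad.
Bracket: H₀ sin φ sin δ + cos φ cos δ sin H₀ = 1.3971×-0.79968×0.12870 + 0.60042×0.99168×0.98495 = -0.143788 + 0.586463 = 0.442675.
Q̄ = (S₀/π) × [bracket] = (589/π) × 0.442675 = 82.995 W/m².
Daily total = Q̄ × 24.66 h × 3600 s/h = 82.995 × 24.66 × 3600 / 10⁶ = 7.368 MJ/m².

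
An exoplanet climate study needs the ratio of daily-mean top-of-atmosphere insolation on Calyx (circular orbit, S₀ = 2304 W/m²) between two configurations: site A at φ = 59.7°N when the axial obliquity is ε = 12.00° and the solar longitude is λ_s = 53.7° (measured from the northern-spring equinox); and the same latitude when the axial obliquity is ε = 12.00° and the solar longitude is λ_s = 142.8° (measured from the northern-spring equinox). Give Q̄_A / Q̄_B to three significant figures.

Q̄_A / Q̄_B ≈ 1.09

— Configuration A (φ=+59.7°):
Solar declination: sin δ = sin ε · sin λ_s = sin 12.00° × sin 53.7° = 0.16756, so δ = +9.646°.
cos H₀ = −tan(+59.7°) tan(+9.646°) = -0.2909, H₀ = 1.8659 rad.
Bracket: H₀ sin φ sin δ + cos φ cos δ sin H₀ = 1.8659×0.86340×0.16756 + 0.50453×0.98586×0.95677 = 0.269942 + 0.475894 = 0.745836.
Q̄ = (S₀/π) × [bracket] = (2304/π) × 0.745836 = 546.99 W/m².
— Configuration B (φ=+59.7°):
Solar declination: sin δ = sin ε · sin λ_s = sin 12.00° × sin 142.8° = 0.12570, so δ = +7.221°.
cos H₀ = −tan(+59.7°) tan(+7.221°) = -0.2168, H₀ = 1.7894 rad.
Bracket: H₀ sin φ sin δ + cos φ cos δ sin H₀ = 1.7894×0.86340×0.12570 + 0.50453×0.99207×0.97621 = 0.194202 + 0.488621 = 0.682823.
Q̄ = (S₀/π) × [bracket] = (2304/π) × 0.682823 = 500.77 W/m².
Ratio Q̄_A / Q̄_B = 546.99 / 500.77 = 1.092.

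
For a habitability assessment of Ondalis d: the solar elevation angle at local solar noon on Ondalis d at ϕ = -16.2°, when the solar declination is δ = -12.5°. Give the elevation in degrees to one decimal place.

86.3°

At local noon the hour angle is zero, so the zenith angle equals |ϕ − δ| = |-16.2° − (-12.500°)| = 3.700°.
Elevation = 90° − 3.700° = 86.3°.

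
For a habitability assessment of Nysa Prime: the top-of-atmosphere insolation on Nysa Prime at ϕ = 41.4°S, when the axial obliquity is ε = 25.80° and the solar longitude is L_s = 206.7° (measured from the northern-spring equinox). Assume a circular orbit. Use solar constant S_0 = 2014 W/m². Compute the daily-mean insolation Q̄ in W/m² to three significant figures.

Solar declination: sin δ = sin ε · sin L_s = sin 25.80° × sin 206.7° = -0.19556, so δ = -11.277°.
cos h₀ = −tan(-41.4°) tan(-11.277°) = -0.1758, h₀ = 1.7475 rad.
Bracket: h₀ sin ϕ sin δ + cos ϕ cos δ sin h₀ = 1.7475×-0.66131×-0.19556 + 0.75011×0.98069×0.98443 = 0.225997 + 0.724172 = 0.950169.
Q̄ = (S_0/π) × [bracket] = (2014/π) × 0.950169 = 609.1 W/m².

Q̄ ≈ 609 W/m²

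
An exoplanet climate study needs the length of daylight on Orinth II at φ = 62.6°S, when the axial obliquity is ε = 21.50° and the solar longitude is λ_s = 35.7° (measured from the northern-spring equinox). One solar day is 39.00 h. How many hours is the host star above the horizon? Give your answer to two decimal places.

Solar declination: sin δ = sin ε · sin λ_s = sin 21.50° × sin 35.7° = 0.21387, so δ = +12.349°.
cos H₀ = −tan φ · tan δ = −tan(-62.6°) × tan(+12.349°) = 0.4224, so H₀ = 1.1347 rad = 65.02°.
Daylight = 2H₀/(2π) × 39.00 h = (1.1347/π) × 39.00 = 14.09 h.

14.09 h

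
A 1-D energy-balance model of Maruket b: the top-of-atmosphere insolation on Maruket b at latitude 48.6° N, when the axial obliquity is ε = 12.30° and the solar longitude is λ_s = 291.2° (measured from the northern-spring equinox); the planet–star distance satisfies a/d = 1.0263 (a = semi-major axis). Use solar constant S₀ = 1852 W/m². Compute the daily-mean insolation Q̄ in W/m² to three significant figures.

Q̄ ≈ 268 W/m²

Solar declination: sin δ = sin ε · sin λ_s = sin 12.30° × sin 291.2° = -0.19861, so δ = -11.456°.
cos H₀ = −tan(+48.6°) tan(-11.456°) = 0.2299, H₀ = 1.3389 rad.
Bracket: H₀ sin φ sin δ + cos φ cos δ sin H₀ = 1.3389×0.75011×-0.19861 + 0.66131×0.98008×0.97322 = -0.199468 + 0.630780 = 0.431312.
Inverse-square distance factor (a/d)² = 1.0263² = 1.053292.
Q̄ = (S₀/π) × 1.053292 × [bracket] = (1852/π) × 1.053292 × 0.431312 = 267.8 W/m².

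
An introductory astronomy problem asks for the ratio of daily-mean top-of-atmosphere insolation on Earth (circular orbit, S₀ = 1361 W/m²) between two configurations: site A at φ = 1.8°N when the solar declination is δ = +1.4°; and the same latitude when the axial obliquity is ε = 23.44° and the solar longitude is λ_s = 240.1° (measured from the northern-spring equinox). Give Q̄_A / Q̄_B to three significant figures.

Q̄_A / Q̄_B ≈ 1.09

— Configuration A (φ=+1.8°):
cos H₀ = −tan(+1.8°) tan(+1.400°) = -0.0008, H₀ = 1.5716 rad.
Bracket: H₀ sin φ sin δ + cos φ cos δ sin H₀ = 1.5716×0.03141×0.02443 + 0.99951×0.99970×1.00000 = 0.001206 + 0.999210 = 1.000416.
Q̄ = (S₀/π) × [bracket] = (1361/π) × 1.000416 = 433.40 W/m².
— Configuration B (φ=+1.8°):
Solar declination: sin δ = sin ε · sin λ_s = sin 23.44° × sin 240.1° = -0.34484, so δ = -20.172°.
cos H₀ = −tan(+1.8°) tan(-20.172°) = 0.0115, H₀ = 1.5593 rad.
Bracket: H₀ sin φ sin δ + cos φ cos δ sin H₀ = 1.5593×0.03141×-0.34484 + 0.99951×0.93866×0.99993 = -0.016889 + 0.938134 = 0.921245.
Q̄ = (S₀/π) × [bracket] = (1361/π) × 0.921245 = 399.10 W/m².
Ratio Q̄_A / Q̄_B = 433.40 / 399.10 = 1.086.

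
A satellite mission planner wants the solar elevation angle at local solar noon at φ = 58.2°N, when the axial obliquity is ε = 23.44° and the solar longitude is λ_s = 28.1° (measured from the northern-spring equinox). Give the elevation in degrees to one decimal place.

Solar declination: sin δ = sin ε · sin λ_s = sin 23.44° × sin 28.1° = 0.18736, so δ = +10.799°.
At local noon the hour angle is zero, so the zenith angle equals |φ − δ| = |+58.2° − (+10.799°)| = 47.401°.
Elevation = 90° − 47.401° = 42.6°.

42.6°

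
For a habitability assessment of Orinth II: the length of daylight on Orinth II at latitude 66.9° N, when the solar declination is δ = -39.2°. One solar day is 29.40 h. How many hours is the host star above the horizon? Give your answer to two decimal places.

cos H₀ = −tan φ · tan δ = 1.9121 ≥ 1, so the host star never rises (polar night) and H₀ = 0.
Daylight = 2H₀/(2π) × 29.40 h = (0.0000/π) × 29.40 = 0.00 h.

0.00 h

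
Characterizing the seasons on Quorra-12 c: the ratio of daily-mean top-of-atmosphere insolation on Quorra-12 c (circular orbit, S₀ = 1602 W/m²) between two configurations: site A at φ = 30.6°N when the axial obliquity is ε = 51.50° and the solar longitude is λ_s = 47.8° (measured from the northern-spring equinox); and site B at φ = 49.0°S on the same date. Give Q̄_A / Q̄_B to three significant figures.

— Configuration A (φ=+30.6°):
Solar declination: sin δ = sin ε · sin λ_s = sin 51.50° × sin 47.8° = 0.57976, so δ = +35.434°.
cos H₀ = −tan(+30.6°) tan(+35.434°) = -0.4208, H₀ = 2.0051 rad.
Bracket: H₀ sin φ sin δ + cos φ cos δ sin H₀ = 2.0051×0.50904×0.57976 + 0.86074×0.81479×0.90715 = 0.591747 + 0.636205 = 1.227952.
Q̄ = (S₀/π) × [bracket] = (1602/π) × 1.227952 = 626.17 W/m².
— Configuration B (φ=-49.0°):
cos H₀ = −tan(-49.0°) tan(+35.434°) = 0.8185, H₀ = 0.6119 rad.
Bracket: H₀ sin φ sin δ + cos φ cos δ sin H₀ = 0.6119×-0.75471×0.57976 + 0.65606×0.81479×0.57445 = -0.267737 + 0.307073 = 0.039336.
Q̄ = (S₀/π) × [bracket] = (1602/π) × 0.039336 = 20.059 W/m².
Ratio Q̄_A / Q̄_B = 626.17 / 20.059 = 31.22.

Q̄_A / Q̄_B ≈ 31.2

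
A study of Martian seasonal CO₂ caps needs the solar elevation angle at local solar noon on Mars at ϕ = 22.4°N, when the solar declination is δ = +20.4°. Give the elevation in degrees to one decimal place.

88.0°

At local noon the hour angle is zero, so the zenith angle equals |ϕ − δ| = |+22.4° − (+20.400°)| = 2.000°.
Elevation = 90° − 2.000° = 88.0°.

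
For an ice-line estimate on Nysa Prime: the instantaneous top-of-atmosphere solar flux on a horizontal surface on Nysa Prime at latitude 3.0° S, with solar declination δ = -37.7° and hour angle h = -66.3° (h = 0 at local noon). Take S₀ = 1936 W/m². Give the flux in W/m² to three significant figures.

cos θ_z = sin φ sin δ + cos φ cos δ cos h = 0.032005 + 0.317595 = 0.349600.
Flux = S₀ · cos θ_z = 1936 × 0.349600 = 676.8 W/m².

677 W/m²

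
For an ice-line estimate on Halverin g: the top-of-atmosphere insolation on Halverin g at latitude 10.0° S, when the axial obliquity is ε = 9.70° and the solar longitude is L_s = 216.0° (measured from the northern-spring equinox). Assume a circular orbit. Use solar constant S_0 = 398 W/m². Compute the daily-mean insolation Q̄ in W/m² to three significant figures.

Solar declination: sin δ = sin ε · sin L_s = sin 9.70° × sin 216.0° = -0.09904, so δ = -5.684°.
cos h₀ = −tan(-10.0°) tan(-5.684°) = -0.0175, h₀ = 1.5883 rad.
Bracket: h₀ sin ϕ sin δ + cos ϕ cos δ sin h₀ = 1.5883×-0.17365×-0.09904 + 0.98481×0.99508×0.99985 = 0.027316 + 0.979818 = 1.007134.
Q̄ = (S_0/π) × [bracket] = (398/π) × 1.007134 = 127.6 W/m².

Q̄ ≈ 128 W/m²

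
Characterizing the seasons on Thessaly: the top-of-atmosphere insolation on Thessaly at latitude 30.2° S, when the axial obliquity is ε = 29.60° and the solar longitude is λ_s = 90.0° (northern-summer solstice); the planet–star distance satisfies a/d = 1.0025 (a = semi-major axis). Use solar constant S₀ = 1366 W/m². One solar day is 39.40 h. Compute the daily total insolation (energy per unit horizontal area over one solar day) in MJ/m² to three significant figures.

25.0 MJ/m²

Solar declination: sin δ = sin ε · sin λ_s = sin 29.60° × sin 90.0° = 0.49394, so δ = +29.600°.
cos H₀ = −tan(-30.2°) tan(+29.600°) = 0.3306, H₀ = 1.2338 rad.
Bracket: H₀ sin φ sin δ + cos φ cos δ sin H₀ = 1.2338×-0.50302×0.49394 + 0.86427×0.86949×0.94376 = -0.306552 + 0.709211 = 0.402659.
Inverse-square distance factor (a/d)² = 1.0025² = 1.005006.
Q̄ = (S₀/π) × 1.005006 × [bracket] = (1366/π) × 1.005006 × 0.402659 = 175.96 W/m².
Daily total = Q̄ × 39.40 h × 3600 s/h = 175.96 × 39.40 × 3600 / 10⁶ = 24.96 MJ/m².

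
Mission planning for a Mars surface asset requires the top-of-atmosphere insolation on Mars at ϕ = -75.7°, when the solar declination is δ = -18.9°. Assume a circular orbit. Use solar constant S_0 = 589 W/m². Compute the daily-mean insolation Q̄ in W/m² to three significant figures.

cos h₀ = −tan(-75.7°) tan(-18.900°) = -1.3432 ≤ −1 ⇒ polar day, h₀ = π.
Bracket: h₀ sin ϕ sin δ + cos ϕ cos δ sin h₀ = 3.1416×-0.96902×-0.32392 + 0.24700×0.94609×0.00000 = 0.986101 + 0.000000 = 0.986101.
Q̄ = (S_0/π) × [bracket] = (589/π) × 0.986101 = 184.9 W/m².

Q̄ ≈ 185 W/m²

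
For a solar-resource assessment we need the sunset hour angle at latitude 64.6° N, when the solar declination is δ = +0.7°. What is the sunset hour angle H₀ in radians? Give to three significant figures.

cos H₀ = −tan φ · tan δ = −tan(+64.6°) × tan(+0.700°) = -0.0257, so H₀ = 1.5965 rad = 91.47°.

H₀ = 1.60 rad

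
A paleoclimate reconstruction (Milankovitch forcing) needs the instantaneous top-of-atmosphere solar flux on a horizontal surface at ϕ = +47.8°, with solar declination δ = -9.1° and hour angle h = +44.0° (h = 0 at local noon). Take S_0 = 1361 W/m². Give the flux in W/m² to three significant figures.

490 W/m²

cos θ_z = sin ϕ sin δ + cos ϕ cos δ cos h = -0.117164 + 0.477114 = 0.359950.
Flux = S_0 · cos θ_z = 1361 × 0.359950 = 489.9 W/m².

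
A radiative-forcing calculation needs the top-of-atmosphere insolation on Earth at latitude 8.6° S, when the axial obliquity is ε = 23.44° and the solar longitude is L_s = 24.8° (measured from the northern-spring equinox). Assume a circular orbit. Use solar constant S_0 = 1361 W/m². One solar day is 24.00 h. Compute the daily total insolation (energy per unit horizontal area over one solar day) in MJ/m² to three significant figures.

Solar declination: sin δ = sin ε · sin L_s = sin 23.44° × sin 24.8° = 0.16685, so δ = +9.605°.
cos h₀ = −tan(-8.6°) tan(+9.605°) = 0.0256, h₀ = 1.5452 rad.
Bracket: h₀ sin ϕ sin δ + cos ϕ cos δ sin h₀ = 1.5452×-0.14954×0.16685 + 0.98876×0.98598×0.99967 = -0.038554 + 0.974576 = 0.936022.
Q̄ = (S_0/π) × [bracket] = (1361/π) × 0.936022 = 405.50 W/m².
Daily total = Q̄ × 24.00 h × 3600 s/h = 405.50 × 24.00 × 3600 / 10⁶ = 35.04 MJ/m².

35.0 MJ/m²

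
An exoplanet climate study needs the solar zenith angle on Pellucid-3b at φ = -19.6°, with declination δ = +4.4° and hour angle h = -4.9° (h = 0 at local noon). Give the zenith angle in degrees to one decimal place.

θ_z = 24.5°

cos θ_z = sin φ sin δ + cos φ cos δ cos h = -0.025736 + 0.935848 = 0.910112.
θ_z = arccos(0.910112) = 24.5°.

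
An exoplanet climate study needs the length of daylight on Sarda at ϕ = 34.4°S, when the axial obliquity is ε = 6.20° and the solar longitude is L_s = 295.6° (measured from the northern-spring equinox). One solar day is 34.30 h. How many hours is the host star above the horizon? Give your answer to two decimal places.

17.88 h

Solar declination: sin δ = sin ε · sin L_s = sin 6.20° × sin 295.6° = -0.09740, so δ = -5.589°.
cos h₀ = −tan ϕ · tan δ = −tan(-34.4°) × tan(-5.589°) = -0.0670, so h₀ = 1.6379 rad = 93.84°.
Daylight = 2h₀/(2π) × 34.30 h = (1.6379/π) × 34.30 = 17.88 h.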